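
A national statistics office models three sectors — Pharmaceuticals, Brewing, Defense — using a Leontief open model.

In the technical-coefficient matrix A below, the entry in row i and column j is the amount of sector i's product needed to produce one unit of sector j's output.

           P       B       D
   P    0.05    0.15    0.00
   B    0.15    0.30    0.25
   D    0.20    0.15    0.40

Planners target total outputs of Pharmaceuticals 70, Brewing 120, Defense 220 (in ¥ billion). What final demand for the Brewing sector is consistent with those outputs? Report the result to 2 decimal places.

I − A =
  [   0.95    -0.15     0.00]
  [  -0.15     0.70    -0.25]
  [  -0.20    -0.15     0.60]
d = (I − A) x:
  d_P = (+0.95)·70 + (-0.15)·120 + (+0.00)·220 = 48.50
  d_B = (-0.15)·70 + (+0.70)·120 + (-0.25)·220 = 18.50
  d_D = (-0.20)·70 + (-0.15)·120 + (+0.60)·220 = 100.00

d_B = 18.50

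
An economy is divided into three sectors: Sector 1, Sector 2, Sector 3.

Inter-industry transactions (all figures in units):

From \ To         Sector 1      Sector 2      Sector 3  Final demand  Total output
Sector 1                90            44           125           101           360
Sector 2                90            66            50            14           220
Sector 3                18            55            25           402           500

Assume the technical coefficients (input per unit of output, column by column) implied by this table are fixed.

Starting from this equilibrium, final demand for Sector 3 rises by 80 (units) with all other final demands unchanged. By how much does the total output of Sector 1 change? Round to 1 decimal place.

Δx_1 = 38.3

Technical coefficients a_ij = z_ij / X_j:
  a_11 = 90/360 = 0.25, a_21 = 90/360 = 0.25, a_31 = 18/360 = 0.05
  a_12 = 44/220 = 0.20, a_22 = 66/220 = 0.30, a_32 = 55/220 = 0.25
  a_13 = 125/500 = 0.25, a_23 = 50/500 = 0.10, a_33 = 25/500 = 0.05
I − A =
  [   0.75    -0.20    -0.25]
  [  -0.25     0.70    -0.10]
  [  -0.05    -0.25     0.95]
Cofactors of I−A, C_ij = (−1)^(i+j)·(minor ij) (rows/columns in the sector order above):
  C_11 = (0.70)(0.95) − (-0.10)(-0.25) = 0.6400
  C_12 = −[(-0.25)(0.95) − (-0.10)(-0.05)] = 0.2425
  C_13 = (-0.25)(-0.25) − (0.70)(-0.05) = 0.0975
  C_21 = −[(-0.20)(0.95) − (-0.25)(-0.25)] = 0.2525
  C_22 = (0.75)(0.95) − (-0.25)(-0.05) = 0.7000
  C_23 = −[(0.75)(-0.25) − (-0.20)(-0.05)] = 0.1975
  C_31 = (-0.20)(-0.10) − (-0.25)(0.70) = 0.1950
  C_32 = −[(0.75)(-0.10) − (-0.25)(-0.25)] = 0.1375
  C_33 = (0.75)(0.70) − (-0.20)(-0.25) = 0.4750
det(I−A) = Σ_j (I−A)_1j·C_1j = (0.75)(0.6400) + (-0.20)(0.2425) + (-0.25)(0.0975) = 0.407125
adj(I−A) = Cᵀ =
  [ 0.6400   0.2525   0.1950]
  [ 0.2425   0.7000   0.1375]
  [ 0.0975   0.1975   0.4750]
(I − A)⁻¹ = adj(I−A) / det(I−A) ≈
  [   1.5720     0.6202     0.4790]
  [   0.5956     1.7194     0.3377]
  [   0.2395     0.4851     1.1667]
Δx = (I − A)⁻¹ Δd with Δd having +80 in the Sector 3 component and 0 elsewhere.
So Δx_1 = L_13 · (+80), where L_13 = adj(I−A)_13 / det(I−A) = 0.1950 / 0.407125.
Δx_1 = 0.1950 × (+80) / 0.407125 = 15.60 / 0.407125 ≈ 38.3.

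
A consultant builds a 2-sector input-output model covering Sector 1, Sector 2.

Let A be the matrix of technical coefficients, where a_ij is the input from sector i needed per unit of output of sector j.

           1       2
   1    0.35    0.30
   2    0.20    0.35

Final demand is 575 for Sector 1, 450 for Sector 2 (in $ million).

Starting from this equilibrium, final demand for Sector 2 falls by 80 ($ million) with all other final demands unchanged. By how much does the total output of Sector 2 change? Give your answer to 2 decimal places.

Δx_2 = -143.45

I − A =
  [   0.65    -0.30]
  [  -0.20     0.65]
det(I−A) = (0.65)(0.65) − (-0.30)(-0.20) = 0.3625
adj(I−A) = [[0.65, 0.30], [0.20, 0.65]]
(I − A)⁻¹ = adj(I−A) / det(I−A) ≈
  [   1.7931     0.8276]
  [   0.5517     1.7931]
Δx = (I − A)⁻¹ Δd with Δd having -80 in the Sector 2 component and 0 elsewhere.
So Δx_2 = L_22 · (-80), where L_22 = adj(I−A)_22 / det(I−A) = 0.65 / 0.3625.
Δx_2 = 0.65 × (-80) / 0.3625 = -52.00 / 0.3625 ≈ -143.45.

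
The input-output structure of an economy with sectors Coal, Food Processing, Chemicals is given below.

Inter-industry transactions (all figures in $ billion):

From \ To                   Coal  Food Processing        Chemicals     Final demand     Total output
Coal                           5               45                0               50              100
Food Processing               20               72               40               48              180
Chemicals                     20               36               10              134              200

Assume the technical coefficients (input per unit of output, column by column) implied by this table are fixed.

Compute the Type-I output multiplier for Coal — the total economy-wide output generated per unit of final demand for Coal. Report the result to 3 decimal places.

Technical coefficients a_ij = z_ij / X_j:
  a_11 = 5/100 = 0.05, a_21 = 20/100 = 0.20, a_31 = 20/100 = 0.20
  a_12 = 45/180 = 0.25, a_22 = 72/180 = 0.40, a_32 = 36/180 = 0.20
  a_13 = 0/200 = 0.00, a_23 = 40/200 = 0.20, a_33 = 10/200 = 0.05
I − A =
  [   0.95    -0.25     0.00]
  [  -0.20     0.60    -0.20]
  [  -0.20    -0.20     0.95]
Cofactors of I−A, C_ij = (−1)^(i+j)·(minor ij) (rows/columns in the sector order above):
  C_11 = (0.60)(0.95) − (-0.20)(-0.20) = 0.5300
  C_12 = −[(-0.20)(0.95) − (-0.20)(-0.20)] = 0.2300
  C_13 = (-0.20)(-0.20) − (0.60)(-0.20) = 0.1600
  C_21 = −[(-0.25)(0.95) − (0.00)(-0.20)] = 0.2375
  C_22 = (0.95)(0.95) − (0.00)(-0.20) = 0.9025
  C_23 = −[(0.95)(-0.20) − (-0.25)(-0.20)] = 0.2400
  C_31 = (-0.25)(-0.20) − (0.00)(0.60) = 0.0500
  C_32 = −[(0.95)(-0.20) − (0.00)(-0.20)] = 0.1900
  C_33 = (0.95)(0.60) − (-0.25)(-0.20) = 0.5200
det(I−A) = Σ_j (I−A)_1j·C_1j = (0.95)(0.5300) + (-0.25)(0.2300) + (0.00)(0.1600) = 0.4460
adj(I−A) = Cᵀ =
  [ 0.5300   0.2375   0.0500]
  [ 0.2300   0.9025   0.1900]
  [ 0.1600   0.2400   0.5200]
(I − A)⁻¹ = adj(I−A) / det(I−A) ≈
  [   1.1883     0.5325     0.1121]
  [   0.5157     2.0235     0.4260]
  [   0.3587     0.5381     1.1659]
The output multiplier for sector j is the column-j sum of the Leontief inverse (I − A)⁻¹ = adj(I−A) / det(I−A).
Column 1 of adj(I−A): (0.5300, 0.2300, 0.1600); det(I−A) = 0.4460.
m_1 = (0.5300 + 0.2300 + 0.1600) / 0.4460 = 0.92 / 0.4460 ≈ 2.063.

m_1 = 2.063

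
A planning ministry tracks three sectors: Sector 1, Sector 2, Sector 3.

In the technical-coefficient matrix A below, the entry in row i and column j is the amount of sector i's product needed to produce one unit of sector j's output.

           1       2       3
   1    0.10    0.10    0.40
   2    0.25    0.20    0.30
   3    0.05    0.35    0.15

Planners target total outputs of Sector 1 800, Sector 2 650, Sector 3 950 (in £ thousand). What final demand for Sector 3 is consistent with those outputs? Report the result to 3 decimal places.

I − A =
  [   0.90    -0.10    -0.40]
  [  -0.25     0.80    -0.30]
  [  -0.05    -0.35     0.85]
d = (I − A) x:
  d_1 = (+0.90)·800 + (-0.10)·650 + (-0.40)·950 = 275.000
  d_2 = (-0.25)·800 + (+0.80)·650 + (-0.30)·950 = 35.000
  d_3 = (-0.05)·800 + (-0.35)·650 + (+0.85)·950 = 540.000

d_3 = 540.000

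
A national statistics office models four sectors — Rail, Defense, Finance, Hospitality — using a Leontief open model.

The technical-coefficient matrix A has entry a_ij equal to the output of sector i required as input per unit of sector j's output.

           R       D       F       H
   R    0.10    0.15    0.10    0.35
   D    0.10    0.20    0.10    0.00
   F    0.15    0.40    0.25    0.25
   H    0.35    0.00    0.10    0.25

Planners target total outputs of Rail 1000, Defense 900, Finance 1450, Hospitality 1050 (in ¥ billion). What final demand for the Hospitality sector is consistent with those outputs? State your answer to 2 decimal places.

d_H = 292.50

I − A =
  [   0.90    -0.15    -0.10    -0.35]
  [  -0.10     0.80    -0.10     0.00]
  [  -0.15    -0.40     0.75    -0.25]
  [  -0.35     0.00    -0.10     0.75]
d = (I − A) x:
  d_R = (+0.90)·1000 + (-0.15)·900 + (-0.10)·1450 + (-0.35)·1050 = 252.50
  d_D = (-0.10)·1000 + (+0.80)·900 + (-0.10)·1450 + (+0.00)·1050 = 475.00
  d_F = (-0.15)·1000 + (-0.40)·900 + (+0.75)·1450 + (-0.25)·1050 = 315.00
  d_H = (-0.35)·1000 + (+0.00)·900 + (-0.10)·1450 + (+0.75)·1050 = 292.50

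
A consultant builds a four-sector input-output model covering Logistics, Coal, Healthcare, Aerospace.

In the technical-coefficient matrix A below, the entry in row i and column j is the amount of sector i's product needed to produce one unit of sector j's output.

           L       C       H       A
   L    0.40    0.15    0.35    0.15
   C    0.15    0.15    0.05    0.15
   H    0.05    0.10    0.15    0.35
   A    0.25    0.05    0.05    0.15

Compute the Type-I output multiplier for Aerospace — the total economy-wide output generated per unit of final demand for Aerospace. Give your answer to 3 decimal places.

m_A = 3.663

I − A =
  [   0.60    -0.15    -0.35    -0.15]
  [  -0.15     0.85    -0.05    -0.15]
  [  -0.05    -0.10     0.85    -0.35]
  [  -0.25    -0.05    -0.05     0.85]
Compute the cofactors C_ij = (−1)^(i+j)·(3×3 minor ij) of I−A; the adjugate is their transpose:
adj(I−A) = Cᵀ =
  [ 0.587000   0.148750   0.264500   0.238750]
  [ 0.144500   0.345250   0.087000   0.122250]
  [ 0.129250   0.077625   0.371250   0.189375]
  [ 0.188750   0.068625   0.104750   0.390875]
det(I−A) = Σ_j (I−A)_1j·C_1j = (0.60)(0.587000) + (-0.15)(0.144500) + (-0.35)(0.129250) + (-0.15)(0.188750) = 0.256975
(I − A)⁻¹ = adj(I−A) / det(I−A) ≈
  [   2.2843     0.5789     1.0293     0.9291]
  [   0.5623     1.3435     0.3386     0.4757]
  [   0.5030     0.3021     1.4447     0.7369]
  [   0.7345     0.2670     0.4076     1.5211]
The output multiplier for sector j is the column-j sum of the Leontief inverse (I − A)⁻¹ = adj(I−A) / det(I−A).
Column A of adj(I−A): (0.238750, 0.122250, 0.189375, 0.390875); det(I−A) = 0.256975.
m_A = (0.238750 + 0.122250 + 0.189375 + 0.390875) / 0.256975 = 0.94125 / 0.256975 ≈ 3.663.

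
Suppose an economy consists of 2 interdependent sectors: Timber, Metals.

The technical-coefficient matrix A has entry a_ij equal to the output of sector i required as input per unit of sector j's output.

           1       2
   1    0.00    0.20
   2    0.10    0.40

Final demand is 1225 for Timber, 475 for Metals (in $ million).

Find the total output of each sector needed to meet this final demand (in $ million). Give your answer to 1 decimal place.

x_1 = 1431.0, x_2 = 1030.2

I − A =
  [   1.00    -0.20]
  [  -0.10     0.60]
det(I−A) = (1.00)(0.60) − (-0.20)(-0.10) = 0.5800
adj(I−A) = [[0.60, 0.20], [0.10, 1.00]]
(I − A)⁻¹ = adj(I−A) / det(I−A) ≈
  [   1.0345     0.3448]
  [   0.1724     1.7241]
x = (I − A)⁻¹ d = adj(I−A)·d / det(I−A), with det(I−A) = 0.5800:
  x_1 = (0.60·1225 + 0.20·475) / 0.5800 = 830.00 / 0.5800 ≈ 1431.0
  x_2 = (0.10·1225 + 1.00·475) / 0.5800 = 597.50 / 0.5800 ≈ 1030.2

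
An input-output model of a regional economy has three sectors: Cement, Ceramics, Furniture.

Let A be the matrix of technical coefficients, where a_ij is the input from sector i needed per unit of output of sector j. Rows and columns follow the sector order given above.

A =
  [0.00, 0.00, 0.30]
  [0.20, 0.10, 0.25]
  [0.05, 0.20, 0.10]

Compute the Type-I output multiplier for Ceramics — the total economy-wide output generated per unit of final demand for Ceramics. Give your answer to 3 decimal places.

I − A =
  [   1.00     0.00    -0.30]
  [  -0.20     0.90    -0.25]
  [  -0.05    -0.20     0.90]
Cofactors of I−A, C_ij = (−1)^(i+j)·(minor ij) (rows/columns in the sector order above):
  C_11 = (0.90)(0.90) − (-0.25)(-0.20) = 0.7600
  C_12 = −[(-0.20)(0.90) − (-0.25)(-0.05)] = 0.1925
  C_13 = (-0.20)(-0.20) − (0.90)(-0.05) = 0.0850
  C_21 = −[(0.00)(0.90) − (-0.30)(-0.20)] = 0.0600
  C_22 = (1.00)(0.90) − (-0.30)(-0.05) = 0.8850
  C_23 = −[(1.00)(-0.20) − (0.00)(-0.05)] = 0.2000
  C_31 = (0.00)(-0.25) − (-0.30)(0.90) = 0.2700
  C_32 = −[(1.00)(-0.25) − (-0.30)(-0.20)] = 0.3100
  C_33 = (1.00)(0.90) − (0.00)(-0.20) = 0.9000
det(I−A) = Σ_j (I−A)_1j·C_1j = (1.00)(0.7600) + (0.00)(0.1925) + (-0.30)(0.0850) = 0.7345
adj(I−A) = Cᵀ =
  [ 0.7600   0.0600   0.2700]
  [ 0.1925   0.8850   0.3100]
  [ 0.0850   0.2000   0.9000]
(I − A)⁻¹ = adj(I−A) / det(I−A) ≈
  [   1.0347     0.0817     0.3676]
  [   0.2621     1.2049     0.4221]
  [   0.1157     0.2723     1.2253]
The output multiplier for sector j is the column-j sum of the Leontief inverse (I − A)⁻¹ = adj(I−A) / det(I−A).
Column 2 of adj(I−A): (0.0600, 0.8850, 0.2000); det(I−A) = 0.7345.
m_2 = (0.0600 + 0.8850 + 0.2000) / 0.7345 = 1.145 / 0.7345 ≈ 1.559.

m_2 = 1.559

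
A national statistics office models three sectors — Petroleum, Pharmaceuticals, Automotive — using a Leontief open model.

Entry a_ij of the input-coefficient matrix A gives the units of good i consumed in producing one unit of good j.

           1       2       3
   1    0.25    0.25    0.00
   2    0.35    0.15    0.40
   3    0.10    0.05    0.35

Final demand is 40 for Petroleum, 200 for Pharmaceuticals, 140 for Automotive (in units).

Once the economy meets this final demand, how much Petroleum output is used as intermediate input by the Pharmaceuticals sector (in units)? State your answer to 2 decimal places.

I − A =
  [   0.75    -0.25     0.00]
  [  -0.35     0.85    -0.40]
  [  -0.10    -0.05     0.65]
Cofactors of I−A, C_ij = (−1)^(i+j)·(minor ij) (rows/columns in the sector order above):
  C_11 = (0.85)(0.65) − (-0.40)(-0.05) = 0.5325
  C_12 = −[(-0.35)(0.65) − (-0.40)(-0.10)] = 0.2675
  C_13 = (-0.35)(-0.05) − (0.85)(-0.10) = 0.1025
  C_21 = −[(-0.25)(0.65) − (0.00)(-0.05)] = 0.1625
  C_22 = (0.75)(0.65) − (0.00)(-0.10) = 0.4875
  C_23 = −[(0.75)(-0.05) − (-0.25)(-0.10)] = 0.0625
  C_31 = (-0.25)(-0.40) − (0.00)(0.85) = 0.1000
  C_32 = −[(0.75)(-0.40) − (0.00)(-0.35)] = 0.3000
  C_33 = (0.75)(0.85) − (-0.25)(-0.35) = 0.5500
det(I−A) = Σ_j (I−A)_1j·C_1j = (0.75)(0.5325) + (-0.25)(0.2675) + (0.00)(0.1025) = 0.3325
adj(I−A) = Cᵀ =
  [ 0.5325   0.1625   0.1000]
  [ 0.2675   0.4875   0.3000]
  [ 0.1025   0.0625   0.5500]
(I − A)⁻¹ = adj(I−A) / det(I−A) ≈
  [   1.6015     0.4887     0.3008]
  [   0.8045     1.4662     0.9023]
  [   0.3083     0.1880     1.6541]
First solve x = (I − A)⁻¹ d = adj(I−A)·d / det(I−A); in particular x_2 = (0.2675·40 + 0.4875·200 + 0.3000·140) / 0.3325 = 150.20 / 0.3325 ≈ 451.7293.
Intermediate flow from 1 to 2: z_12 = a_12 · x_2 = 0.25 × 150.20 / 0.3325 = 37.55 / 0.3325 ≈ 112.93.

z_12 = 112.93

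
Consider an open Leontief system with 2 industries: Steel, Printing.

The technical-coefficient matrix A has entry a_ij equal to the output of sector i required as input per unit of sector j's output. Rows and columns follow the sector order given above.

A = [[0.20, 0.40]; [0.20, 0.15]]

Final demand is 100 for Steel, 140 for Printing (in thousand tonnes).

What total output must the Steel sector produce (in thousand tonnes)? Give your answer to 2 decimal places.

I − A =
  [   0.80    -0.40]
  [  -0.20     0.85]
det(I−A) = (0.80)(0.85) − (-0.40)(-0.20) = 0.6000
adj(I−A) = [[0.85, 0.40], [0.20, 0.80]]
(I − A)⁻¹ = adj(I−A) / det(I−A) ≈
  [   1.4167     0.6667]
  [   0.3333     1.3333]
x = (I − A)⁻¹ d = adj(I−A)·d / det(I−A), with det(I−A) = 0.6000:
  x_S = (0.85·100 + 0.40·140) / 0.6000 = 141.00 / 0.6000 = 235.00
  x_P = (0.20·100 + 0.80·140) / 0.6000 = 132.00 / 0.6000 = 220.00

x_S = 235.00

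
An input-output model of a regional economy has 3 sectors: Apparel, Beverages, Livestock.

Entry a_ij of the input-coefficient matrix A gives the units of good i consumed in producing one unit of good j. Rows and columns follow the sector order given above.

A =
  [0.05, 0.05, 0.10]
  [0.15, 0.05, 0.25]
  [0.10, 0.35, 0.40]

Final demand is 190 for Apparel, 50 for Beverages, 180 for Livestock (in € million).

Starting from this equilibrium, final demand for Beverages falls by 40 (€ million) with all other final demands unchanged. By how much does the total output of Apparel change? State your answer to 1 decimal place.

Δx_1 = -5.9

I − A =
  [   0.95    -0.05    -0.10]
  [  -0.15     0.95    -0.25]
  [  -0.10    -0.35     0.60]
Cofactors of I−A, C_ij = (−1)^(i+j)·(minor ij) (rows/columns in the sector order above):
  C_11 = (0.95)(0.60) − (-0.25)(-0.35) = 0.4825
  C_12 = −[(-0.15)(0.60) − (-0.25)(-0.10)] = 0.1150
  C_13 = (-0.15)(-0.35) − (0.95)(-0.10) = 0.1475
  C_21 = −[(-0.05)(0.60) − (-0.10)(-0.35)] = 0.0650
  C_22 = (0.95)(0.60) − (-0.10)(-0.10) = 0.5600
  C_23 = −[(0.95)(-0.35) − (-0.05)(-0.10)] = 0.3375
  C_31 = (-0.05)(-0.25) − (-0.10)(0.95) = 0.1075
  C_32 = −[(0.95)(-0.25) − (-0.10)(-0.15)] = 0.2525
  C_33 = (0.95)(0.95) − (-0.05)(-0.15) = 0.8950
det(I−A) = Σ_j (I−A)_1j·C_1j = (0.95)(0.4825) + (-0.05)(0.1150) + (-0.10)(0.1475) = 0.437875
adj(I−A) = Cᵀ =
  [ 0.4825   0.0650   0.1075]
  [ 0.1150   0.5600   0.2525]
  [ 0.1475   0.3375   0.8950]
(I − A)⁻¹ = adj(I−A) / det(I−A) ≈
  [   1.1019     0.1484     0.2455]
  [   0.2626     1.2789     0.5766]
  [   0.3369     0.7708     2.0440]
Δx = (I − A)⁻¹ Δd with Δd having -40 in the Beverages component and 0 elsewhere.
So Δx_1 = L_12 · (-40), where L_12 = adj(I−A)_12 / det(I−A) = 0.0650 / 0.437875.
Δx_1 = 0.0650 × (-40) / 0.437875 = -2.60 / 0.437875 ≈ -5.9.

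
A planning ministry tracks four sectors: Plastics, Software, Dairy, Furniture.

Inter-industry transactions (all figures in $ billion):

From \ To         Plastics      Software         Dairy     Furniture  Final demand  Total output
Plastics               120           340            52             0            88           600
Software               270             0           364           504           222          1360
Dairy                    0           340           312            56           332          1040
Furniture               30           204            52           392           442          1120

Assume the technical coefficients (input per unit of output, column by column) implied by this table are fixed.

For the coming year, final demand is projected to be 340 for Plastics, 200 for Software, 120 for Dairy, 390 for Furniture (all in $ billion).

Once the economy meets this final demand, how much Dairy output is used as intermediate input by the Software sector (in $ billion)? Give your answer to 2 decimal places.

z_DS = 325.80

Technical coefficients a_ij = z_ij / X_j:
  a_PP = 120/600 = 0.20, a_SP = 270/600 = 0.45, a_DP = 0/600 = 0.00, a_FP = 30/600 = 0.05
  a_PS = 340/1360 = 0.25, a_SS = 0/1360 = 0.00, a_DS = 340/1360 = 0.25, a_FS = 204/1360 = 0.15
  a_PD = 52/1040 = 0.05, a_SD = 364/1040 = 0.35, a_DD = 312/1040 = 0.30, a_FD = 52/1040 = 0.05
  a_PF = 0/1120 = 0.00, a_SF = 504/1120 = 0.45, a_DF = 56/1120 = 0.05, a_FF = 392/1120 = 0.35
I − A =
  [   0.80    -0.25    -0.05     0.00]
  [  -0.45     1.00    -0.35    -0.45]
  [   0.00    -0.25     0.70    -0.05]
  [  -0.05    -0.15    -0.05     0.65]
Compute the cofactors C_ij = (−1)^(i+j)·(3×3 minor ij) of I−A; the adjugate is their transpose:
adj(I−A) = Cᵀ =
  [ 0.340125   0.121625   0.091625   0.091250]
  [ 0.220250   0.361875   0.215750   0.267125]
  [ 0.084625   0.136625   0.387250   0.124375]
  [ 0.083500   0.103375   0.086625   0.405625]
det(I−A) = Σ_j (I−A)_1j·C_1j = (0.80)(0.340125) + (-0.25)(0.220250) + (-0.05)(0.084625) + (0.00)(0.083500) = 0.21280625
(I − A)⁻¹ = adj(I−A) / det(I−A) ≈
  [   1.5983     0.5715     0.4306     0.4288]
  [   1.0350     1.7005     1.0138     1.2552]
  [   0.3977     0.6420     1.8197     0.5845]
  [   0.3924     0.4858     0.4071     1.9061]
First solve x = (I − A)⁻¹ d = adj(I−A)·d / det(I−A); in particular x_S = (0.220250·340 + 0.361875·200 + 0.215750·120 + 0.267125·390) / 0.21280625 = 277.32875 / 0.21280625 ≈ 1303.1983.
Intermediate flow from D to S: z_DS = a_DS · x_S = 0.25 × 277.32875 / 0.21280625 = 69.3321875 / 0.21280625 ≈ 325.80.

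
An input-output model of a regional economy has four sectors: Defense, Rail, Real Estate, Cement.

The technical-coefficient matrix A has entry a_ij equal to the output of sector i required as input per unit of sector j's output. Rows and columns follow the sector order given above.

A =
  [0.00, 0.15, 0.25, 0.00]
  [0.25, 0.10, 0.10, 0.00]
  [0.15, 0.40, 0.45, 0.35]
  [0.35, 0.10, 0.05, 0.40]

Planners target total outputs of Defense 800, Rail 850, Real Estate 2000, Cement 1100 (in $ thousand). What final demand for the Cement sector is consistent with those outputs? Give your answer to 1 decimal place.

I − A =
  [   1.00    -0.15    -0.25     0.00]
  [  -0.25     0.90    -0.10     0.00]
  [  -0.15    -0.40     0.55    -0.35]
  [  -0.35    -0.10    -0.05     0.60]
d = (I − A) x:
  d_1 = (+1.00)·800 + (-0.15)·850 + (-0.25)·2000 + (+0.00)·1100 = 172.5
  d_2 = (-0.25)·800 + (+0.90)·850 + (-0.10)·2000 + (+0.00)·1100 = 365.0
  d_3 = (-0.15)·800 + (-0.40)·850 + (+0.55)·2000 + (-0.35)·1100 = 255.0
  d_4 = (-0.35)·800 + (-0.10)·850 + (-0.05)·2000 + (+0.60)·1100 = 195.0

d_4 = 195.0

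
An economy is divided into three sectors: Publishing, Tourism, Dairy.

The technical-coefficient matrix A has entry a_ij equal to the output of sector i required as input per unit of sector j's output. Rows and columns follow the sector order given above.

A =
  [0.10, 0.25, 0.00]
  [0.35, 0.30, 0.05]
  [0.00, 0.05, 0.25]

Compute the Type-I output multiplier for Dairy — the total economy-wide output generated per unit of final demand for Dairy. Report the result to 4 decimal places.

I − A =
  [   0.90    -0.25     0.00]
  [  -0.35     0.70    -0.05]
  [   0.00    -0.05     0.75]
Cofactors of I−A, C_ij = (−1)^(i+j)·(minor ij) (rows/columns in the sector order above):
  C_11 = (0.70)(0.75) − (-0.05)(-0.05) = 0.5225
  C_12 = −[(-0.35)(0.75) − (-0.05)(0.00)] = 0.2625
  C_13 = (-0.35)(-0.05) − (0.70)(0.00) = 0.0175
  C_21 = −[(-0.25)(0.75) − (0.00)(-0.05)] = 0.1875
  C_22 = (0.90)(0.75) − (0.00)(0.00) = 0.6750
  C_23 = −[(0.90)(-0.05) − (-0.25)(0.00)] = 0.0450
  C_31 = (-0.25)(-0.05) − (0.00)(0.70) = 0.0125
  C_32 = −[(0.90)(-0.05) − (0.00)(-0.35)] = 0.0450
  C_33 = (0.90)(0.70) − (-0.25)(-0.35) = 0.5425
det(I−A) = Σ_j (I−A)_1j·C_1j = (0.90)(0.5225) + (-0.25)(0.2625) + (0.00)(0.0175) = 0.404625
adj(I−A) = Cᵀ =
  [ 0.5225   0.1875   0.0125]
  [ 0.2625   0.6750   0.0450]
  [ 0.0175   0.0450   0.5425]
(I − A)⁻¹ = adj(I−A) / det(I−A) ≈
  [   1.29132     0.46339     0.03089]
  [   0.64875     1.66821     0.11121]
  [   0.04325     0.11121     1.34075]
The output multiplier for sector j is the column-j sum of the Leontief inverse (I − A)⁻¹ = adj(I−A) / det(I−A).
Column D of adj(I−A): (0.0125, 0.0450, 0.5425); det(I−A) = 0.404625.
m_D = (0.0125 + 0.0450 + 0.5425) / 0.404625 = 0.60 / 0.404625 ≈ 1.4829.

m_D = 1.4829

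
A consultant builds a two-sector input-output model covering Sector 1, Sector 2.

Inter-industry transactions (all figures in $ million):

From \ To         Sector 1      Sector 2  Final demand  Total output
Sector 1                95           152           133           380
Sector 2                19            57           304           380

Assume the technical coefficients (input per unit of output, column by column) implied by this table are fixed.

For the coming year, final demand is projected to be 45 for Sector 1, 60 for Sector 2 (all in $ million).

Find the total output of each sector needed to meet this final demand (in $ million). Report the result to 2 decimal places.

Technical coefficients a_ij = z_ij / X_j:
  a_11 = 95/380 = 0.25, a_21 = 19/380 = 0.05
  a_12 = 152/380 = 0.40, a_22 = 57/380 = 0.15
I − A =
  [   0.75    -0.40]
  [  -0.05     0.85]
det(I−A) = (0.75)(0.85) − (-0.40)(-0.05) = 0.6175
adj(I−A) = [[0.85, 0.40], [0.05, 0.75]]
(I − A)⁻¹ = adj(I−A) / det(I−A) ≈
  [   1.3765     0.6478]
  [   0.0810     1.2146]
x = (I − A)⁻¹ d = adj(I−A)·d / det(I−A), with det(I−A) = 0.6175:
  x_1 = (0.85·45 + 0.40·60) / 0.6175 = 62.25 / 0.6175 ≈ 100.81
  x_2 = (0.05·45 + 0.75·60) / 0.6175 = 47.25 / 0.6175 ≈ 76.52

x_1 = 100.81, x_2 = 76.52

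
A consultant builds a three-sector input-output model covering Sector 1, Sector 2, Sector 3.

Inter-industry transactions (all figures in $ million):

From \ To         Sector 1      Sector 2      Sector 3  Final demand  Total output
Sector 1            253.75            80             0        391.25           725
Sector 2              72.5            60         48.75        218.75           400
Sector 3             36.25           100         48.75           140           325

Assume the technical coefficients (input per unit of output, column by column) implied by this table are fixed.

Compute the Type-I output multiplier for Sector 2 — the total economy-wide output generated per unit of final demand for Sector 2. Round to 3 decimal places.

m_2 = 2.097

Technical coefficients a_ij = z_ij / X_j:
  a_11 = 253.75/725 = 0.35, a_21 = 72.5/725 = 0.10, a_31 = 36.25/725 = 0.05
  a_12 = 80/400 = 0.20, a_22 = 60/400 = 0.15, a_32 = 100/400 = 0.25
  a_13 = 0/325 = 0.00, a_23 = 48.75/325 = 0.15, a_33 = 48.75/325 = 0.15
I − A =
  [   0.65    -0.20     0.00]
  [  -0.10     0.85    -0.15]
  [  -0.05    -0.25     0.85]
Cofactors of I−A, C_ij = (−1)^(i+j)·(minor ij) (rows/columns in the sector order above):
  C_11 = (0.85)(0.85) − (-0.15)(-0.25) = 0.6850
  C_12 = −[(-0.10)(0.85) − (-0.15)(-0.05)] = 0.0925
  C_13 = (-0.10)(-0.25) − (0.85)(-0.05) = 0.0675
  C_21 = −[(-0.20)(0.85) − (0.00)(-0.25)] = 0.1700
  C_22 = (0.65)(0.85) − (0.00)(-0.05) = 0.5525
  C_23 = −[(0.65)(-0.25) − (-0.20)(-0.05)] = 0.1725
  C_31 = (-0.20)(-0.15) − (0.00)(0.85) = 0.0300
  C_32 = −[(0.65)(-0.15) − (0.00)(-0.10)] = 0.0975
  C_33 = (0.65)(0.85) − (-0.20)(-0.10) = 0.5325
det(I−A) = Σ_j (I−A)_1j·C_1j = (0.65)(0.6850) + (-0.20)(0.0925) + (0.00)(0.0675) = 0.42675
adj(I−A) = Cᵀ =
  [ 0.6850   0.1700   0.0300]
  [ 0.0925   0.5525   0.0975]
  [ 0.0675   0.1725   0.5325]
(I − A)⁻¹ = adj(I−A) / det(I−A) ≈
  [   1.6052     0.3984     0.0703]
  [   0.2168     1.2947     0.2285]
  [   0.1582     0.4042     1.2478]
The output multiplier for sector j is the column-j sum of the Leontief inverse (I − A)⁻¹ = adj(I−A) / det(I−A).
Column 2 of adj(I−A): (0.1700, 0.5525, 0.1725); det(I−A) = 0.42675.
m_2 = (0.1700 + 0.5525 + 0.1725) / 0.42675 = 0.895 / 0.42675 ≈ 2.097.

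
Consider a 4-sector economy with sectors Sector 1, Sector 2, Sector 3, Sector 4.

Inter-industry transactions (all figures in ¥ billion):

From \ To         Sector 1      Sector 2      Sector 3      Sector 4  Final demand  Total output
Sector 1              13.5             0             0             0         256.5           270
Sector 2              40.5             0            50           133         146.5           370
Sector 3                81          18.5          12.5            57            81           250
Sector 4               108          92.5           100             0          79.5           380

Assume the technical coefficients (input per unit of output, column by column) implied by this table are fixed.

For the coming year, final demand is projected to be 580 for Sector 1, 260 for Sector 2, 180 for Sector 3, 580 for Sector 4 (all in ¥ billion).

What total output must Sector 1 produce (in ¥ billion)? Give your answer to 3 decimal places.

x_1 = 610.526

Technical coefficients a_ij = z_ij / X_j:
  a_11 = 13.5/270 = 0.05, a_21 = 40.5/270 = 0.15, a_31 = 81/270 = 0.30, a_41 = 108/270 = 0.40
  a_12 = 0/370 = 0.00, a_22 = 0/370 = 0.00, a_32 = 18.5/370 = 0.05, a_42 = 92.5/370 = 0.25
  a_13 = 0/250 = 0.00, a_23 = 50/250 = 0.20, a_33 = 12.5/250 = 0.05, a_43 = 100/250 = 0.40
  a_14 = 0/380 = 0.00, a_24 = 133/380 = 0.35, a_34 = 57/380 = 0.15, a_44 = 0/380 = 0.00
I − A =
  [   0.95     0.00     0.00     0.00]
  [  -0.15     1.00    -0.20    -0.35]
  [  -0.30    -0.05     0.95    -0.15]
  [  -0.40    -0.25    -0.40     1.00]
Compute the cofactors C_ij = (−1)^(i+j)·(3×3 minor ij) of I−A; the adjugate is their transpose:
adj(I−A) = Cᵀ =
  [ 0.782375   0.000000   0.000000   0.000000]
  [ 0.380500   0.845500   0.323000   0.344375]
  [ 0.353875   0.083125   0.866875   0.159125]
  [ 0.549625   0.244625   0.427500   0.893000]
det(I−A) = Σ_j (I−A)_1j·C_1j = (0.95)(0.782375) + (0.00)(0.380500) + (0.00)(0.353875) + (0.00)(0.549625) = 0.74325625
(I − A)⁻¹ = adj(I−A) / det(I−A) ≈
  [   1.0526     0.0000     0.0000     0.0000]
  [   0.5119     1.1376     0.4346     0.4633]
  [   0.4761     0.1118     1.1663     0.2141]
  [   0.7395     0.3291     0.5752     1.2015]
x = (I − A)⁻¹ d = adj(I−A)·d / det(I−A), with det(I−A) = 0.74325625:
  x_1 = (0.782375·580 + 0.000000·260 + 0.000000·180 + 0.000000·580) / 0.74325625 = 453.7775 / 0.74325625 ≈ 610.526
  x_2 = (0.380500·580 + 0.845500·260 + 0.323000·180 + 0.344375·580) / 0.74325625 = 698.3975 / 0.74325625 ≈ 939.646
  x_3 = (0.353875·580 + 0.083125·260 + 0.866875·180 + 0.159125·580) / 0.74325625 = 475.19 / 0.74325625 ≈ 639.335
  x_4 = (0.549625·580 + 0.244625·260 + 0.427500·180 + 0.893000·580) / 0.74325625 = 977.275 / 0.74325625 ≈ 1314.856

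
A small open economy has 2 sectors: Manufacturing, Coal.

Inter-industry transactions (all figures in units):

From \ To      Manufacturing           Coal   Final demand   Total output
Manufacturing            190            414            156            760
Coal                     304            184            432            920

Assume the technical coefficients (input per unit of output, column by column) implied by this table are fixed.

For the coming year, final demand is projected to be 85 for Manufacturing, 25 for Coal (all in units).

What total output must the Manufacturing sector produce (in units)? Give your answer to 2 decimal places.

Technical coefficients a_ij = z_ij / X_j:
  a_MM = 190/760 = 0.25, a_CM = 304/760 = 0.40
  a_MC = 414/920 = 0.45, a_CC = 184/920 = 0.20
I − A =
  [   0.75    -0.45]
  [  -0.40     0.80]
det(I−A) = (0.75)(0.80) − (-0.45)(-0.40) = 0.4200
adj(I−A) = [[0.80, 0.45], [0.40, 0.75]]
(I − A)⁻¹ = adj(I−A) / det(I−A) ≈
  [   1.9048     1.0714]
  [   0.9524     1.7857]
x = (I − A)⁻¹ d = adj(I−A)·d / det(I−A), with det(I−A) = 0.4200:
  x_M = (0.80·85 + 0.45·25) / 0.4200 = 79.25 / 0.4200 ≈ 188.69
  x_C = (0.40·85 + 0.75·25) / 0.4200 = 52.75 / 0.4200 ≈ 125.60

x_M = 188.69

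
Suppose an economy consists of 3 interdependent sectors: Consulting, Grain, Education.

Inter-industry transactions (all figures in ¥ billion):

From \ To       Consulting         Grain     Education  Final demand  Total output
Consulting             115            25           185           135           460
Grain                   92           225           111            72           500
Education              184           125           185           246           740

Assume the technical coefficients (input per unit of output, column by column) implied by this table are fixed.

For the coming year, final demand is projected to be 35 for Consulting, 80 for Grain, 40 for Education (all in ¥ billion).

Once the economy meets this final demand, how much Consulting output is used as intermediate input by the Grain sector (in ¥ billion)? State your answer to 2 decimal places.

z_CG = 12.51

Technical coefficients a_ij = z_ij / X_j:
  a_CC = 115/460 = 0.25, a_GC = 92/460 = 0.20, a_EC = 184/460 = 0.40
  a_CG = 25/500 = 0.05, a_GG = 225/500 = 0.45, a_EG = 125/500 = 0.25
  a_CE = 185/740 = 0.25, a_GE = 111/740 = 0.15, a_EE = 185/740 = 0.25
I − A =
  [   0.75    -0.05    -0.25]
  [  -0.20     0.55    -0.15]
  [  -0.40    -0.25     0.75]
Cofactors of I−A, C_ij = (−1)^(i+j)·(minor ij) (rows/columns in the sector order above):
  C_11 = (0.55)(0.75) − (-0.15)(-0.25) = 0.3750
  C_12 = −[(-0.20)(0.75) − (-0.15)(-0.40)] = 0.2100
  C_13 = (-0.20)(-0.25) − (0.55)(-0.40) = 0.2700
  C_21 = −[(-0.05)(0.75) − (-0.25)(-0.25)] = 0.1000
  C_22 = (0.75)(0.75) − (-0.25)(-0.40) = 0.4625
  C_23 = −[(0.75)(-0.25) − (-0.05)(-0.40)] = 0.2075
  C_31 = (-0.05)(-0.15) − (-0.25)(0.55) = 0.1450
  C_32 = −[(0.75)(-0.15) − (-0.25)(-0.20)] = 0.1625
  C_33 = (0.75)(0.55) − (-0.05)(-0.20) = 0.4025
det(I−A) = Σ_j (I−A)_1j·C_1j = (0.75)(0.3750) + (-0.05)(0.2100) + (-0.25)(0.2700) = 0.20325
adj(I−A) = Cᵀ =
  [ 0.3750   0.1000   0.1450]
  [ 0.2100   0.4625   0.1625]
  [ 0.2700   0.2075   0.4025]
(I − A)⁻¹ = adj(I−A) / det(I−A) ≈
  [   1.8450     0.4920     0.7134]
  [   1.0332     2.2755     0.7995]
  [   1.3284     1.0209     1.9803]
First solve x = (I − A)⁻¹ d = adj(I−A)·d / det(I−A); in particular x_G = (0.2100·35 + 0.4625·80 + 0.1625·40) / 0.20325 = 50.85 / 0.20325 ≈ 250.1845.
Intermediate flow from C to G: z_CG = a_CG · x_G = 0.05 × 50.85 / 0.20325 = 2.5425 / 0.20325 ≈ 12.51.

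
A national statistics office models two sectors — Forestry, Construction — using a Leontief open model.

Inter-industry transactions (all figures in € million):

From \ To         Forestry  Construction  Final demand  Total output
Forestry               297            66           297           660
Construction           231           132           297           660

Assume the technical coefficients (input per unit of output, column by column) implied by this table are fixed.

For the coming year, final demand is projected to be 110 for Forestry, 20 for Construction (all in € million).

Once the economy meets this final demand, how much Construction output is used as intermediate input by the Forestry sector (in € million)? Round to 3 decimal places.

Technical coefficients a_ij = z_ij / X_j:
  a_FF = 297/660 = 0.45, a_CF = 231/660 = 0.35
  a_FC = 66/660 = 0.10, a_CC = 132/660 = 0.20
I − A =
  [   0.55    -0.10]
  [  -0.35     0.80]
det(I−A) = (0.55)(0.80) − (-0.10)(-0.35) = 0.4050
adj(I−A) = [[0.80, 0.10], [0.35, 0.55]]
(I − A)⁻¹ = adj(I−A) / det(I−A) ≈
  [   1.9753     0.2469]
  [   0.8642     1.3580]
First solve x = (I − A)⁻¹ d = adj(I−A)·d / det(I−A); in particular x_F = (0.80·110 + 0.10·20) / 0.4050 = 90.00 / 0.4050 ≈ 222.22222.
Intermediate flow from C to F: z_CF = a_CF · x_F = 0.35 × 90.00 / 0.4050 = 31.50 / 0.4050 ≈ 77.778.

z_CF = 77.778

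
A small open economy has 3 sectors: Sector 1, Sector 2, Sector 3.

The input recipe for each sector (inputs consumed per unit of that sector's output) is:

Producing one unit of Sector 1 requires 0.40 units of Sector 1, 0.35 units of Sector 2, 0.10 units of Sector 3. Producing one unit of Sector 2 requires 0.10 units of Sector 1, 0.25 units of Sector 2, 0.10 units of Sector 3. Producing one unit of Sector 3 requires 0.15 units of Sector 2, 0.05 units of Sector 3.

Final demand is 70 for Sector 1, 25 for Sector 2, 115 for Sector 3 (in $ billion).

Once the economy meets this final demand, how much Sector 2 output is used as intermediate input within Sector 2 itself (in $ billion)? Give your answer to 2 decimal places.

I − A =
  [   0.60    -0.10     0.00]
  [  -0.35     0.75    -0.15]
  [  -0.10    -0.10     0.95]
Cofactors of I−A, C_ij = (−1)^(i+j)·(minor ij) (rows/columns in the sector order above):
  C_11 = (0.75)(0.95) − (-0.15)(-0.10) = 0.6975
  C_12 = −[(-0.35)(0.95) − (-0.15)(-0.10)] = 0.3475
  C_13 = (-0.35)(-0.10) − (0.75)(-0.10) = 0.1100
  C_21 = −[(-0.10)(0.95) − (0.00)(-0.10)] = 0.0950
  C_22 = (0.60)(0.95) − (0.00)(-0.10) = 0.5700
  C_23 = −[(0.60)(-0.10) − (-0.10)(-0.10)] = 0.0700
  C_31 = (-0.10)(-0.15) − (0.00)(0.75) = 0.0150
  C_32 = −[(0.60)(-0.15) − (0.00)(-0.35)] = 0.0900
  C_33 = (0.60)(0.75) − (-0.10)(-0.35) = 0.4150
det(I−A) = Σ_j (I−A)_1j·C_1j = (0.60)(0.6975) + (-0.10)(0.3475) + (0.00)(0.1100) = 0.38375
adj(I−A) = Cᵀ =
  [ 0.6975   0.0950   0.0150]
  [ 0.3475   0.5700   0.0900]
  [ 0.1100   0.0700   0.4150]
(I − A)⁻¹ = adj(I−A) / det(I−A) ≈
  [   1.8176     0.2476     0.0391]
  [   0.9055     1.4853     0.2345]
  [   0.2866     0.1824     1.0814]
First solve x = (I − A)⁻¹ d = adj(I−A)·d / det(I−A); in particular x_2 = (0.3475·70 + 0.5700·25 + 0.0900·115) / 0.38375 = 48.925 / 0.38375 ≈ 127.4919.
Intermediate flow from 2 to 2: z_22 = a_22 · x_2 = 0.25 × 48.925 / 0.38375 = 12.23125 / 0.38375 ≈ 31.87.

z_22 = 31.87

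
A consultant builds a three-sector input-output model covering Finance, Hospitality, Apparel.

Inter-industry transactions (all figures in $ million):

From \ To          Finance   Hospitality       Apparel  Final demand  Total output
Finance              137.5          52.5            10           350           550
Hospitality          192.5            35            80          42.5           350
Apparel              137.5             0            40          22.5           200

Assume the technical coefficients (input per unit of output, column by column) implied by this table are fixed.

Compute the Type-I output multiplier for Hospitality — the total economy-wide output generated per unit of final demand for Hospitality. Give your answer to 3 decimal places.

Technical coefficients a_ij = z_ij / X_j:
  a_11 = 137.5/550 = 0.25, a_21 = 192.5/550 = 0.35, a_31 = 137.5/550 = 0.25
  a_12 = 52.5/350 = 0.15, a_22 = 35/350 = 0.10, a_32 = 0/350 = 0.00
  a_13 = 10/200 = 0.05, a_23 = 80/200 = 0.40, a_33 = 40/200 = 0.20
I − A =
  [   0.75    -0.15    -0.05]
  [  -0.35     0.90    -0.40]
  [  -0.25     0.00     0.80]
Cofactors of I−A, C_ij = (−1)^(i+j)·(minor ij) (rows/columns in the sector order above):
  C_11 = (0.90)(0.80) − (-0.40)(0.00) = 0.7200
  C_12 = −[(-0.35)(0.80) − (-0.40)(-0.25)] = 0.3800
  C_13 = (-0.35)(0.00) − (0.90)(-0.25) = 0.2250
  C_21 = −[(-0.15)(0.80) − (-0.05)(0.00)] = 0.1200
  C_22 = (0.75)(0.80) − (-0.05)(-0.25) = 0.5875
  C_23 = −[(0.75)(0.00) − (-0.15)(-0.25)] = 0.0375
  C_31 = (-0.15)(-0.40) − (-0.05)(0.90) = 0.1050
  C_32 = −[(0.75)(-0.40) − (-0.05)(-0.35)] = 0.3175
  C_33 = (0.75)(0.90) − (-0.15)(-0.35) = 0.6225
det(I−A) = Σ_j (I−A)_1j·C_1j = (0.75)(0.7200) + (-0.15)(0.3800) + (-0.05)(0.2250) = 0.47175
adj(I−A) = Cᵀ =
  [ 0.7200   0.1200   0.1050]
  [ 0.3800   0.5875   0.3175]
  [ 0.2250   0.0375   0.6225]
(I − A)⁻¹ = adj(I−A) / det(I−A) ≈
  [   1.5262     0.2544     0.2226]
  [   0.8055     1.2454     0.6730]
  [   0.4769     0.0795     1.3196]
The output multiplier for sector j is the column-j sum of the Leontief inverse (I − A)⁻¹ = adj(I−A) / det(I−A).
Column 2 of adj(I−A): (0.1200, 0.5875, 0.0375); det(I−A) = 0.47175.
m_2 = (0.1200 + 0.5875 + 0.0375) / 0.47175 = 0.745 / 0.47175 ≈ 1.579.

m_2 = 1.579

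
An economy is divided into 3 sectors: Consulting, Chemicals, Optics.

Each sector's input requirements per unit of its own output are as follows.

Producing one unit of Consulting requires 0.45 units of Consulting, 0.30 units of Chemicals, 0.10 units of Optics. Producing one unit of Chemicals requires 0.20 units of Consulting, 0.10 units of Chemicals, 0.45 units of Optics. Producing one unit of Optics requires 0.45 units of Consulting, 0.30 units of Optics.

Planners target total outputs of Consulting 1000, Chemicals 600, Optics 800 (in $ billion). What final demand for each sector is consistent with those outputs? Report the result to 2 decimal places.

I − A =
  [   0.55    -0.20    -0.45]
  [  -0.30     0.90     0.00]
  [  -0.10    -0.45     0.70]
d = (I − A) x:
  d_1 = (+0.55)·1000 + (-0.20)·600 + (-0.45)·800 = 70.00
  d_2 = (-0.30)·1000 + (+0.90)·600 + (+0.00)·800 = 240.00
  d_3 = (-0.10)·1000 + (-0.45)·600 + (+0.70)·800 = 190.00

d_1 = 70.00, d_2 = 240.00, d_3 = 190.00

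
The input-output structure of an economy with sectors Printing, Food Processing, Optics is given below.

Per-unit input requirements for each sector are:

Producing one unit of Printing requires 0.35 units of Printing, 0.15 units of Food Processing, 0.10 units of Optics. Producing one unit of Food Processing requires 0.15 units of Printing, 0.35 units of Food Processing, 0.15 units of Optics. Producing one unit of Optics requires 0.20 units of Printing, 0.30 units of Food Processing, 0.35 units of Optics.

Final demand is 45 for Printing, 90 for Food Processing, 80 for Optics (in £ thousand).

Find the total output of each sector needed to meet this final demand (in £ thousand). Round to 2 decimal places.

x_1 = 203.41, x_2 = 287.25, x_3 = 220.66

I − A =
  [   0.65    -0.15    -0.20]
  [  -0.15     0.65    -0.30]
  [  -0.10    -0.15     0.65]
Cofactors of I−A, C_ij = (−1)^(i+j)·(minor ij) (rows/columns in the sector order above):
  C_11 = (0.65)(0.65) − (-0.30)(-0.15) = 0.3775
  C_12 = −[(-0.15)(0.65) − (-0.30)(-0.10)] = 0.1275
  C_13 = (-0.15)(-0.15) − (0.65)(-0.10) = 0.0875
  C_21 = −[(-0.15)(0.65) − (-0.20)(-0.15)] = 0.1275
  C_22 = (0.65)(0.65) − (-0.20)(-0.10) = 0.4025
  C_23 = −[(0.65)(-0.15) − (-0.15)(-0.10)] = 0.1125
  C_31 = (-0.15)(-0.30) − (-0.20)(0.65) = 0.1750
  C_32 = −[(0.65)(-0.30) − (-0.20)(-0.15)] = 0.2250
  C_33 = (0.65)(0.65) − (-0.15)(-0.15) = 0.4000
det(I−A) = Σ_j (I−A)_1j·C_1j = (0.65)(0.3775) + (-0.15)(0.1275) + (-0.20)(0.0875) = 0.20875
adj(I−A) = Cᵀ =
  [ 0.3775   0.1275   0.1750]
  [ 0.1275   0.4025   0.2250]
  [ 0.0875   0.1125   0.4000]
(I − A)⁻¹ = adj(I−A) / det(I−A) ≈
  [   1.8084     0.6108     0.8383]
  [   0.6108     1.9281     1.0778]
  [   0.4192     0.5389     1.9162]
x = (I − A)⁻¹ d = adj(I−A)·d / det(I−A), with det(I−A) = 0.20875:
  x_1 = (0.3775·45 + 0.1275·90 + 0.1750·80) / 0.20875 = 42.4625 / 0.20875 ≈ 203.41
  x_2 = (0.1275·45 + 0.4025·90 + 0.2250·80) / 0.20875 = 59.9625 / 0.20875 ≈ 287.25
  x_3 = (0.0875·45 + 0.1125·90 + 0.4000·80) / 0.20875 = 46.0625 / 0.20875 ≈ 220.66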